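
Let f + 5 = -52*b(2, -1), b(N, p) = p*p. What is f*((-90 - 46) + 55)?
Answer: 4617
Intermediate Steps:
b(N, p) = p²
f = -57 (f = -5 - 52*(-1)² = -5 - 52*1 = -5 - 52 = -57)
f*((-90 - 46) + 55) = -57*((-90 - 46) + 55) = -57*(-136 + 55) = -57*(-81) = 4617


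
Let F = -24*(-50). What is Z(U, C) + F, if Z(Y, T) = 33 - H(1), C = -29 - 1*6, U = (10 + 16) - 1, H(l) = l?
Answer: 1232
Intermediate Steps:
U = 25 (U = 26 - 1 = 25)
C = -35 (C = -29 - 6 = -35)
Z(Y, T) = 32 (Z(Y, T) = 33 - 1*1 = 33 - 1 = 32)
F = 1200
Z(U, C) + F = 32 + 1200 = 1232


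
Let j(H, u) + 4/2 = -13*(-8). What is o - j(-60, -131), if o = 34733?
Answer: 34631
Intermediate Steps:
j(H, u) = 102 (j(H, u) = -2 - 13*(-8) = -2 + 104 = 102)
o - j(-60, -131) = 34733 - 1*102 = 34733 - 102 = 34631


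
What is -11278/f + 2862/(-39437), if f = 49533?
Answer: -586533932/1953432921 ≈ -0.30026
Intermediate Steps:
-11278/f + 2862/(-39437) = -11278/49533 + 2862/(-39437) = -11278*1/49533 + 2862*(-1/39437) = -11278/49533 - 2862/39437 = -586533932/1953432921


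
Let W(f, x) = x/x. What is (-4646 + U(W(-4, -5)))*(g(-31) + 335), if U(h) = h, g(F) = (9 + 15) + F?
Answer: -1523560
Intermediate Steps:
W(f, x) = 1
g(F) = 24 + F
(-4646 + U(W(-4, -5)))*(g(-31) + 335) = (-4646 + 1)*((24 - 31) + 335) = -4645*(-7 + 335) = -4645*328 = -1523560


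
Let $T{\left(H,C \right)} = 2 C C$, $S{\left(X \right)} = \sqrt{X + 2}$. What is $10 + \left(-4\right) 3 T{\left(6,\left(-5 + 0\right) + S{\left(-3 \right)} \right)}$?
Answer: $-566 + 240 i \approx -566.0 + 240.0 i$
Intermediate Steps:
$S{\left(X \right)} = \sqrt{2 + X}$
$T{\left(H,C \right)} = 2 C^{2}$
$10 + \left(-4\right) 3 T{\left(6,\left(-5 + 0\right) + S{\left(-3 \right)} \right)} = 10 + \left(-4\right) 3 \cdot 2 \left(\left(-5 + 0\right) + \sqrt{2 - 3}\right)^{2} = 10 - 12 \cdot 2 \left(-5 + \sqrt{-1}\right)^{2} = 10 - 12 \cdot 2 \left(-5 + i\right)^{2} = 10 - 24 \left(-5 + i\right)^{2}$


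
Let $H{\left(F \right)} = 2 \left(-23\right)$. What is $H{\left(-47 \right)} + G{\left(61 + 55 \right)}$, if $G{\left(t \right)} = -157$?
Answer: $-203$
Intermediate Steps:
$H{\left(F \right)} = -46$
$H{\left(-47 \right)} + G{\left(61 + 55 \right)} = -46 - 157 = -203$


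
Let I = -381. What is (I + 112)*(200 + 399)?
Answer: -161131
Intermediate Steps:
(I + 112)*(200 + 399) = (-381 + 112)*(200 + 399) = -269*599 = -161131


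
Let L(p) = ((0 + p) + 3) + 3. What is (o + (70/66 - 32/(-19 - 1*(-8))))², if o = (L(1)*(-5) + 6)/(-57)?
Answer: 876096/43681 ≈ 20.057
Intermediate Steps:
L(p) = 6 + p (L(p) = (p + 3) + 3 = (3 + p) + 3 = 6 + p)
o = 29/57 (o = ((6 + 1)*(-5) + 6)/(-57) = (7*(-5) + 6)*(-1/57) = (-35 + 6)*(-1/57) = -29*(-1/57) = 29/57 ≈ 0.50877)
(o + (70/66 - 32/(-19 - 1*(-8))))² = (29/57 + (70/66 - 32/(-19 - 1*(-8))))² = (29/57 + (70*(1/66) - 32/(-19 + 8)))² = (29/57 + (35/33 - 32/(-11)))² = (29/57 + (35/33 - 32*(-1/11)))² = (29/57 + (35/33 + 32/11))² = (29/57 + 131/33)² = (936/209)² = 876096/43681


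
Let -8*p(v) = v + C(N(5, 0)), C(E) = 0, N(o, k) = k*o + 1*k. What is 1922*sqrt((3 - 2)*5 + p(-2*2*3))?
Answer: 961*sqrt(26) ≈ 4900.2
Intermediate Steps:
N(o, k) = k + k*o (N(o, k) = k*o + k = k + k*o)
p(v) = -v/8 (p(v) = -(v + 0)/8 = -v/8)
1922*sqrt((3 - 2)*5 + p(-2*2*3)) = 1922*sqrt((3 - 2)*5 - (-2*2)*3/8) = 1922*sqrt(1*5 - (-1)*3/2) = 1922*sqrt(5 - 1/8*(-12)) = 1922*sqrt(5 + 3/2) = 1922*sqrt(13/2) = 1922*(sqrt(26)/2) = 961*sqrt(26)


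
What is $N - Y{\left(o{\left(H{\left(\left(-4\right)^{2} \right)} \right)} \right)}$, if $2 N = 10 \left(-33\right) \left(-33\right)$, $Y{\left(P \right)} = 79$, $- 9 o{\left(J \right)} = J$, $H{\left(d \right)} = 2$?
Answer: $5366$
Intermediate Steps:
$o{\left(J \right)} = - \frac{J}{9}$
$N = 5445$ ($N = \frac{10 \left(-33\right) \left(-33\right)}{2} = \frac{\left(-330\right) \left(-33\right)}{2} = \frac{1}{2} \cdot 10890 = 5445$)
$N - Y{\left(o{\left(H{\left(\left(-4\right)^{2} \right)} \right)} \right)} = 5445 - 79 = 5366$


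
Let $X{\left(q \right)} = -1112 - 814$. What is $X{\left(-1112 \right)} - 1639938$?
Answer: $-1641864$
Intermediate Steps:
$X{\left(q \right)} = -1926$
$X{\left(-1112 \right)} - 1639938 = -1926 - 1639938 = -1641864$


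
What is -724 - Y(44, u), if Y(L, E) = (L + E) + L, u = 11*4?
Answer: -856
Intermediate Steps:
u = 44
Y(L, E) = E + 2*L (Y(L, E) = (E + L) + L = E + 2*L)
-724 - Y(44, u) = -724 - (44 + 2*44) = -724 - (44 + 88) = -724 - 1*132 = -724 - 132 = -856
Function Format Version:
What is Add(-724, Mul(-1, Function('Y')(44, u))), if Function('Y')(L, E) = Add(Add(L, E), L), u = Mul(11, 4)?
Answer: -856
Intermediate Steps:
u = 44
Function('Y')(L, E) = Add(E, Mul(2, L)) (Function('Y')(L, E) = Add(Add(E, L), L) = Add(E, Mul(2, L)))
Add(-724, Mul(-1, Function('Y')(44, u))) = Add(-724, Mul(-1, Add(44, Mul(2, 44)))) = Add(-724, Mul(-1, Add(44, 88))) = Add(-724, Mul(-1, 132)) = Add(-724, -132) = -856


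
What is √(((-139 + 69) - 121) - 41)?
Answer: 2*I*√58 ≈ 15.232*I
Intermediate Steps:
√(((-139 + 69) - 121) - 41) = √((-70 - 121) - 41) = √(-191 - 41) = √(-232) = 2*I*√58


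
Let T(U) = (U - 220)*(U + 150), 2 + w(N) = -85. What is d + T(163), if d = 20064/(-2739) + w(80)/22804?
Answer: -33782103665/1892732 ≈ -17848.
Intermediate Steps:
w(N) = -87 (w(N) = -2 - 85 = -87)
T(U) = (-220 + U)*(150 + U)
d = -13872053/1892732 (d = 20064/(-2739) - 87/22804 = 20064*(-1/2739) - 87*1/22804 = -608/83 - 87/22804 = -13872053/1892732 ≈ -7.3291)
d + T(163) = -13872053/1892732 + (-33000 + 163² - 70*163) = -13872053/1892732 + (-33000 + 26569 - 11410) = -13872053/1892732 - 17841 = -33782103665/1892732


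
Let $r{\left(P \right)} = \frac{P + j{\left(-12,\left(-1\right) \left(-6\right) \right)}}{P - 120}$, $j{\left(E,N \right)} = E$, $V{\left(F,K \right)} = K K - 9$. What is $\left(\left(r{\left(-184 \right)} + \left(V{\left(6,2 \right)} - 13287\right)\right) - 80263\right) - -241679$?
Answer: $\frac{11257473}{76} \approx 1.4812 \cdot 10^{5}$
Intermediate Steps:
$V{\left(F,K \right)} = -9 + K^{2}$ ($V{\left(F,K \right)} = K^{2} - 9 = -9 + K^{2}$)
$r{\left(P \right)} = \frac{-12 + P}{-120 + P}$ ($r{\left(P \right)} = \frac{P - 12}{P - 120} = \frac{-12 + P}{-120 + P}$)
$\left(\left(r{\left(-184 \right)} + \left(V{\left(6,2 \right)} - 13287\right)\right) - 80263\right) - -241679 = \left(\left(\frac{-12 - 184}{-120 - 184} - \left(13296 - 4\right)\right) - 80263\right) - -241679 = \left(\left(\frac{1}{-304} \left(-196\right) + \left(\left(-9 + 4\right) - 13287\right)\right) - 80263\right) + 241679 = \left(\left(\left(- \frac{1}{304}\right) \left(-196\right) - 13292\right) - 80263\right) + 241679 = \left(\left(\frac{49}{76} - 13292\right) - 80263\right) + 241679 = \left(- \frac{1010143}{76} - 80263\right) + 241679 = - \frac{7110131}{76} + 241679 = \frac{11257473}{76}$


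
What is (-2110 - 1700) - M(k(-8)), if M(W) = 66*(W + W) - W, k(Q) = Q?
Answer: -2762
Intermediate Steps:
M(W) = 131*W (M(W) = 66*(2*W) - W = 132*W - W = 131*W)
(-2110 - 1700) - M(k(-8)) = (-2110 - 1700) - 131*(-8) = -3810 - 1*(-1048) = -3810 + 1048 = -2762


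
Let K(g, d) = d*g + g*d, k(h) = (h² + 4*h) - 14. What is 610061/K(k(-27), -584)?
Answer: -8357/9712 ≈ -0.86048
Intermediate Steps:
k(h) = -14 + h² + 4*h
K(g, d) = 2*d*g (K(g, d) = d*g + d*g = 2*d*g)
610061/K(k(-27), -584) = 610061/((2*(-584)*(-14 + (-27)² + 4*(-27)))) = 610061/((2*(-584)*(-14 + 729 - 108))) = 610061/((2*(-584)*607)) = 610061/(-708976) = 610061*(-1/708976) = -8357/9712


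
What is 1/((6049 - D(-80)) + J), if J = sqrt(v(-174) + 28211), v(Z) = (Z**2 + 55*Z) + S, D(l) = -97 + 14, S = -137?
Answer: 511/3129387 - sqrt(1355)/6258774 ≈ 0.00015741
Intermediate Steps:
D(l) = -83
v(Z) = -137 + Z**2 + 55*Z (v(Z) = (Z**2 + 55*Z) - 137 = -137 + Z**2 + 55*Z)
J = 6*sqrt(1355) (J = sqrt((-137 + (-174)**2 + 55*(-174)) + 28211) = sqrt((-137 + 30276 - 9570) + 28211) = sqrt(20569 + 28211) = sqrt(48780) = 6*sqrt(1355) ≈ 220.86)
1/((6049 - D(-80)) + J) = 1/((6049 - 1*(-83)) + 6*sqrt(1355)) = 1/((6049 + 83) + 6*sqrt(1355)) = 1/(6132 + 6*sqrt(1355))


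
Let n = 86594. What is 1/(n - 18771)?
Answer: 1/67823 ≈ 1.4744e-5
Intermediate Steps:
1/(n - 18771) = 1/(86594 - 18771) = 1/67823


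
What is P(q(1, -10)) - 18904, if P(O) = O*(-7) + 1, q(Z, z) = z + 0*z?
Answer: -18833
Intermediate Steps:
q(Z, z) = z (q(Z, z) = z + 0 = z)
P(O) = 1 - 7*O (P(O) = -7*O + 1 = 1 - 7*O)
P(q(1, -10)) - 18904 = (1 - 7*(-10)) - 18904 = (1 + 70) - 18904 = 71 - 18904 = -18833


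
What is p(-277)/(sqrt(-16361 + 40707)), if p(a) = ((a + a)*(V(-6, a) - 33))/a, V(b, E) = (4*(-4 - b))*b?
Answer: -81*sqrt(24346)/12173 ≈ -1.0382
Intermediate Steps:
V(b, E) = b*(-16 - 4*b) (V(b, E) = (-16 - 4*b)*b = b*(-16 - 4*b))
p(a) = -162 (p(a) = ((a + a)*(-4*(-6)*(4 - 6) - 33))/a = ((2*a)*(-4*(-6)*(-2) - 33))/a = ((2*a)*(-48 - 33))/a = ((2*a)*(-81))/a = (-162*a)/a = -162)
p(-277)/(sqrt(-16361 + 40707)) = -162/sqrt(-16361 + 40707) = -162*sqrt(24346)/24346 = -81*sqrt(24346)/12173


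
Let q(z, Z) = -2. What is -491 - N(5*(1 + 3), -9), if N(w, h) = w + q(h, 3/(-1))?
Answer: -509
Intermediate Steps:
N(w, h) = -2 + w (N(w, h) = w - 2 = -2 + w)
-491 - N(5*(1 + 3), -9) = -491 - (-2 + 5*(1 + 3)) = -491 - (-2 + 5*4) = -491 - (-2 + 20) = -491 - 1*18 = -491 - 18 = -509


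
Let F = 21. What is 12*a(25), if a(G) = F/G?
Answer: 252/25 ≈ 10.080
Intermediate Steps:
a(G) = 21/G
12*a(25) = 12*(21/25) = 252/25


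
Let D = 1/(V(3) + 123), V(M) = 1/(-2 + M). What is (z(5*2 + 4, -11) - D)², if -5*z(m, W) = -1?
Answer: 14161/384400 ≈ 0.036839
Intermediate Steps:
z(m, W) = ⅕ (z(m, W) = -⅕*(-1) = ⅕)
D = 1/124 (D = 1/(1/(-2 + 3) + 123) = 1/(1/1 + 123) = 1/(1 + 123) = 1/124 ≈ 0.0080645)
(z(5*2 + 4, -11) - D)² = (⅕ - 1*1/124)² = (⅕ - 1/124)² = (119/620)² = 14161/384400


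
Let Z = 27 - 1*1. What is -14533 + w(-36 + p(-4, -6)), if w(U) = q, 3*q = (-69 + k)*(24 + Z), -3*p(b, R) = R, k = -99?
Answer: -17333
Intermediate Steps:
p(b, R) = -R/3
Z = 26 (Z = 27 - 1 = 26)
q = -2800 (q = ((-69 - 99)*(24 + 26))/3 = (-168*50)/3 = (1/3)*(-8400) = -2800)
w(U) = -2800
-14533 + w(-36 + p(-4, -6)) = -14533 - 2800 = -17333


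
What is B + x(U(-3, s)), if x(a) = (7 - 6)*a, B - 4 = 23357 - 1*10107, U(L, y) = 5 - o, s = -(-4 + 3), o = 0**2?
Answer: 13259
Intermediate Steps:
o = 0
s = 1 (s = -1*(-1) = 1)
U(L, y) = 5 (U(L, y) = 5 - 1*0 = 5 + 0 = 5)
B = 13254 (B = 4 + (23357 - 1*10107) = 4 + (23357 - 10107) = 4 + 13250 = 13254)
x(a) = a (x(a) = 1*a = a)
B + x(U(-3, s)) = 13254 + 5 = 13259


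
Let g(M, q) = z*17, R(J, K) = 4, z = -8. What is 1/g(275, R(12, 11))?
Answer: -1/136 ≈ -0.0073529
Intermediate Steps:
g(M, q) = -136 (g(M, q) = -8*17 = -136)
1/g(275, R(12, 11)) = 1/(-136) = -1/136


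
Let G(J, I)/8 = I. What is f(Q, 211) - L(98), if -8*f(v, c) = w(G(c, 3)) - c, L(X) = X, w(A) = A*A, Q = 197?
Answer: -1149/8 ≈ -143.63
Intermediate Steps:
G(J, I) = 8*I
w(A) = A²
f(v, c) = -72 + c/8 (f(v, c) = -((8*3)² - c)/8 = -(24² - c)/8 = -(576 - c)/8 = -72 + c/8)
f(Q, 211) - L(98) = (-72 + (⅛)*211) - 1*98 = (-72 + 211/8) - 98 = -365/8 - 98 = -1149/8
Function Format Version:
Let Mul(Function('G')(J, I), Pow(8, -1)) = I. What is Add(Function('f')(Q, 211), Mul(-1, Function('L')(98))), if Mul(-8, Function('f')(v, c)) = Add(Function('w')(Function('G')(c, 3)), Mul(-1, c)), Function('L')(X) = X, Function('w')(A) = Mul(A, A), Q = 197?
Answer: Rational(-1149, 8) ≈ -143.63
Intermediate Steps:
Function('G')(J, I) = Mul(8, I)
Function('w')(A) = Pow(A, 2)
Function('f')(v, c) = Add(-72, Mul(Rational(1, 8), c)) (Function('f')(v, c) = Mul(Rational(-1, 8), Add(Pow(Mul(8, 3), 2), Mul(-1, c))) = Mul(Rational(-1, 8), Add(Pow(24, 2), Mul(-1, c))) = Mul(Rational(-1, 8), Add(576, Mul(-1, c))) = Add(-72, Mul(Rational(1, 8), c)))
Add(Function('f')(Q, 211), Mul(-1, Function('L')(98))) = Add(Add(-72, Mul(Rational(1, 8), 211)), Mul(-1, 98)) = Add(Add(-72, Rational(211, 8)), -98) = Add(Rational(-365, 8), -98) = Rational(-1149, 8)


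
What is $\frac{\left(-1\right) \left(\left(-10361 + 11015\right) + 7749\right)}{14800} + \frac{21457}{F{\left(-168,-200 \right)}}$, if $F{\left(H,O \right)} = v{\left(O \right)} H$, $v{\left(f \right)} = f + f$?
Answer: $- \frac{123559}{497280} \approx -0.24847$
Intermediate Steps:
$v{\left(f \right)} = 2 f$
$F{\left(H,O \right)} = 2 H O$ ($F{\left(H,O \right)} = 2 O H = 2 H O$)
$\frac{\left(-1\right) \left(\left(-10361 + 11015\right) + 7749\right)}{14800} + \frac{21457}{F{\left(-168,-200 \right)}} = \frac{\left(-1\right) \left(\left(-10361 + 11015\right) + 7749\right)}{14800} + \frac{21457}{2 \left(-168\right) \left(-200\right)} = - (654 + 7749) \frac{1}{14800} + \frac{21457}{67200} = \left(-1\right) 8403 \cdot \frac{1}{14800} + 21457 \cdot \frac{1}{67200} = \left(-8403\right) \frac{1}{14800} + \frac{21457}{67200} = - \frac{8403}{14800} + \frac{21457}{67200} = - \frac{123559}{497280}$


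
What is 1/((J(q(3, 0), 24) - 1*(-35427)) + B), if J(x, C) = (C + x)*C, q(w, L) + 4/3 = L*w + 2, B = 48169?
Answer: 1/84188 ≈ 1.1878e-5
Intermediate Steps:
q(w, L) = 2/3 + L*w (q(w, L) = -4/3 + (L*w + 2) = -4/3 + (2 + L*w) = 2/3 + L*w)
J(x, C) = C*(C + x)
1/((J(q(3, 0), 24) - 1*(-35427)) + B) = 1/((24*(24 + (2/3 + 0*3)) - 1*(-35427)) + 48169) = 1/((24*(24 + (2/3 + 0)) + 35427) + 48169) = 1/((24*(24 + 2/3) + 35427) + 48169) = 1/((24*(74/3) + 35427) + 48169) = 1/((592 + 35427) + 48169) = 1/(36019 + 48169) = 1/84188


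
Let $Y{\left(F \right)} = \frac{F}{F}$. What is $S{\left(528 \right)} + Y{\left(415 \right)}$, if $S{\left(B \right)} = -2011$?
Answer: $-2010$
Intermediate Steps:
$Y{\left(F \right)} = 1$
$S{\left(528 \right)} + Y{\left(415 \right)} = -2011 + 1 = -2010$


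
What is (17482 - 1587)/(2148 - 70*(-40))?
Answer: 15895/4948 ≈ 3.2124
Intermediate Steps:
(17482 - 1587)/(2148 - 70*(-40)) = 15895/(2148 + 2800) = 15895/4948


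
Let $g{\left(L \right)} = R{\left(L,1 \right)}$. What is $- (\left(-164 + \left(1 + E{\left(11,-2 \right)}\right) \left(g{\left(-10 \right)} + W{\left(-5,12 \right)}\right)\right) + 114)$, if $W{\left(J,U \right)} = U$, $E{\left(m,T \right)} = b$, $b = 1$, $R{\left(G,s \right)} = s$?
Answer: $24$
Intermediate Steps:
$g{\left(L \right)} = 1$
$E{\left(m,T \right)} = 1$
$- (\left(-164 + \left(1 + E{\left(11,-2 \right)}\right) \left(g{\left(-10 \right)} + W{\left(-5,12 \right)}\right)\right) + 114) = - (\left(-164 + \left(1 + 1\right) \left(1 + 12\right)\right) + 114) = - (\left(-164 + 2 \cdot 13\right) + 114) = - (\left(-164 + 26\right) + 114) = - (-138 + 114) = \left(-1\right) \left(-24\right) = 24$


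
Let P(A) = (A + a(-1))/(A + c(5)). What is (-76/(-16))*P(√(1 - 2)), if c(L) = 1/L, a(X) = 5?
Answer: 475/52 - 285*I/13 ≈ 9.1346 - 21.923*I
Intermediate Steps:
P(A) = (5 + A)/(⅕ + A) (P(A) = (A + 5)/(A + 1/5) = (5 + A)/(A + ⅕) = (5 + A)/(⅕ + A))
(-76/(-16))*P(√(1 - 2)) = (-76/(-16))*(5*(5 + √(1 - 2))/(1 + 5*√(1 - 2))) = (-76*(-1)/16)*(5*(5 + √(-1))/(1 + 5*√(-1))) = (-4*(-19/16))*(5*(5 + I)/(1 + 5*I)) = 19*(5*((1 - 5*I)/26)*(5 + I))/4 = 19*(5*(1 - 5*I)*(5 + I)/26)/4 = 95*(1 - 5*I)*(5 + I)/104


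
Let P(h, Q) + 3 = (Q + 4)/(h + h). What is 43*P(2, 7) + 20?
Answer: 37/4 ≈ 9.2500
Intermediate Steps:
P(h, Q) = -3 + (4 + Q)/(2*h) (P(h, Q) = -3 + (Q + 4)/(h + h) = -3 + (4 + Q)/((2*h)) = -3 + (4 + Q)*(1/(2*h)) = -3 + (4 + Q)/(2*h))
43*P(2, 7) + 20 = 43*((1/2)*(4 + 7 - 6*2)/2) + 20 = 43*((1/2)*(1/2)*(4 + 7 - 12)) + 20 = 43*((1/2)*(1/2)*(-1)) + 20 = 43*(-1/4) + 20 = -43/4 + 20 = 37/4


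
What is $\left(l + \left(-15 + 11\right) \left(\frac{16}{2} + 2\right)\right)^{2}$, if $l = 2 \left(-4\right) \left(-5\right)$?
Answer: $0$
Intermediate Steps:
$l = 40$ ($l = \left(-8\right) \left(-5\right) = 40$)
$\left(l + \left(-15 + 11\right) \left(\frac{16}{2} + 2\right)\right)^{2} = \left(40 + \left(-15 + 11\right) \left(\frac{16}{2} + 2\right)\right)^{2} = \left(40 - 4 \left(16 \cdot \frac{1}{2} + 2\right)\right)^{2} = \left(40 - 4 \left(8 + 2\right)\right)^{2} = \left(40 - 40\right)^{2} = 0^{2} = 0$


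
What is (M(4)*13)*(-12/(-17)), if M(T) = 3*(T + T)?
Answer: 3744/17 ≈ 220.24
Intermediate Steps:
M(T) = 6*T (M(T) = 3*(2*T) = 6*T)
(M(4)*13)*(-12/(-17)) = ((6*4)*13)*(-12/(-17)) = (24*13)*(-12*(-1/17)) = 312*(12/17) = 3744/17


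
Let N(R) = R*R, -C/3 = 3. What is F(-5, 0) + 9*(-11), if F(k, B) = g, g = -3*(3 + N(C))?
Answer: -351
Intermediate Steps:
C = -9 (C = -3*3 = -9)
N(R) = R**2
g = -252 (g = -3*(3 + (-9)**2) = -3*(3 + 81) = -3*84 = -252)
F(k, B) = -252
F(-5, 0) + 9*(-11) = -252 + 9*(-11) = -252 - 99 = -351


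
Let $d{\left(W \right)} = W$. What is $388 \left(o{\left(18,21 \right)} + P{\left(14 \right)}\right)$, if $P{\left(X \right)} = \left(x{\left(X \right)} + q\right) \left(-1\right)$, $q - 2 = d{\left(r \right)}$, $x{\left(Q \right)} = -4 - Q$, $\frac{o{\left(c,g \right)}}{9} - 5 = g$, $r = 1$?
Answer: $96612$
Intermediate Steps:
$o{\left(c,g \right)} = 45 + 9 g$
$q = 3$ ($q = 2 + 1 = 3$)
$P{\left(X \right)} = 1 + X$ ($P{\left(X \right)} = \left(\left(-4 - X\right) + 3\right) \left(-1\right) = \left(-1 - X\right) \left(-1\right) = 1 + X$)
$388 \left(o{\left(18,21 \right)} + P{\left(14 \right)}\right) = 388 \left(\left(45 + 9 \cdot 21\right) + \left(1 + 14\right)\right) = 388 \left(\left(45 + 189\right) + 15\right) = 388 \left(234 + 15\right) = 388 \cdot 249 = 96612$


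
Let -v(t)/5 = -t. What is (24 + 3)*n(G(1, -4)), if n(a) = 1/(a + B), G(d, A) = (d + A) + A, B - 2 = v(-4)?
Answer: -27/25 ≈ -1.0800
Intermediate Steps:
v(t) = 5*t (v(t) = -(-5)*t = 5*t)
B = -18 (B = 2 + 5*(-4) = 2 - 20 = -18)
G(d, A) = d + 2*A (G(d, A) = (A + d) + A = d + 2*A)
n(a) = 1/(-18 + a) (n(a) = 1/(a - 18) = 1/(-18 + a))
(24 + 3)*n(G(1, -4)) = (24 + 3)/(-18 + (1 + 2*(-4))) = 27/(-18 + (1 - 8)) = 27/(-18 - 7) = 27/(-25) = 27*(-1/25) = -27/25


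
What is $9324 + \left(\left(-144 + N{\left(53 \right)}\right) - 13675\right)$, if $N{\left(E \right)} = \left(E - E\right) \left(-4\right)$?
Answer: $-4495$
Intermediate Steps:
$N{\left(E \right)} = 0$ ($N{\left(E \right)} = 0 \left(-4\right) = 0$)
$9324 + \left(\left(-144 + N{\left(53 \right)}\right) - 13675\right) = 9324 + \left(\left(-144 + 0\right) - 13675\right) = 9324 - 13819 = -4495$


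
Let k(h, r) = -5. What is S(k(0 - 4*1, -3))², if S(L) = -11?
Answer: 121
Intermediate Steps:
S(k(0 - 4*1, -3))² = (-11)² = 121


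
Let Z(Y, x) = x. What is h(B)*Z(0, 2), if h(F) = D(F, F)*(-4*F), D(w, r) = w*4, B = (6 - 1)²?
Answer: -20000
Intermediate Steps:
B = 25 (B = 5² = 25)
D(w, r) = 4*w
h(F) = -16*F² (h(F) = (4*F)*(-4*F) = -16*F²)
h(B)*Z(0, 2) = -16*25²*2 = -16*625*2 = -10000*2 = -20000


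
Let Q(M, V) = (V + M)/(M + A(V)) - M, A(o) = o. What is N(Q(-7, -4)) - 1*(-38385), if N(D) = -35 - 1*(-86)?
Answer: 38436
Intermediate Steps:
Q(M, V) = 1 - M (Q(M, V) = (V + M)/(M + V) - M = (M + V)/(M + V) - M = 1 - M)
N(D) = 51 (N(D) = -35 + 86 = 51)
N(Q(-7, -4)) - 1*(-38385) = 51 - 1*(-38385) = 51 + 38385 = 38436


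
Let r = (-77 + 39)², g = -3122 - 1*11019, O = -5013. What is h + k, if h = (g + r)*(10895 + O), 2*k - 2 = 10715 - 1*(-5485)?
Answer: -74675653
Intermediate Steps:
g = -14141 (g = -3122 - 11019 = -14141)
r = 1444 (r = (-38)² = 1444)
k = 8101 (k = 1 + (10715 - 1*(-5485))/2 = 1 + (10715 + 5485)/2 = 1 + (½)*16200 = 1 + 8100 = 8101)
h = -74683754 (h = (-14141 + 1444)*(10895 - 5013) = -12697*5882 = -74683754)
h + k = -74683754 + 8101 = -74675653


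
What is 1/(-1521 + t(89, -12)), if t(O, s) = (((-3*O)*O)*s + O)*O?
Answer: 1/25385284 ≈ 3.9393e-8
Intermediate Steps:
t(O, s) = O*(O - 3*s*O²) (t(O, s) = ((-3*O²)*s + O)*O = (-3*s*O² + O)*O = (O - 3*s*O²)*O = O*(O - 3*s*O²))
1/(-1521 + t(89, -12)) = 1/(-1521 + 89²*(1 - 3*89*(-12))) = 1/(-1521 + 7921*(1 + 3204)) = 1/(-1521 + 7921*3205) = 1/(-1521 + 25386805) = 1/25385284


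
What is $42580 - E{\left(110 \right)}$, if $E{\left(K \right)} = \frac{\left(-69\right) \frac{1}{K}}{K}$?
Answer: $\frac{515218069}{12100} \approx 42580.0$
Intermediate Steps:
$E{\left(K \right)} = - \frac{69}{K^{2}}$
$42580 - E{\left(110 \right)} = 42580 - - \frac{69}{12100} = 42580 + \frac{69}{12100} = \frac{515218069}{12100}$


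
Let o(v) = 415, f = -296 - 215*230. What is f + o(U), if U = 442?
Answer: -49331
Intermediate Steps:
f = -49746 (f = -296 - 49450 = -49746)
f + o(U) = -49746 + 415 = -49331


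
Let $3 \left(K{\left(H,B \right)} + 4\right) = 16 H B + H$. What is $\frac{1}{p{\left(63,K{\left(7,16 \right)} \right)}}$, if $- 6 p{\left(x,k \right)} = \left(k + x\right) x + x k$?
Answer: $- \frac{2}{26341} \approx -7.5927 \cdot 10^{-5}$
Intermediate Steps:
$K{\left(H,B \right)} = -4 + \frac{H}{3} + \frac{16 B H}{3}$ ($K{\left(H,B \right)} = -4 + \frac{16 H B + H}{3} = -4 + \frac{16 B H + H}{3} = -4 + \frac{H + 16 B H}{3} = -4 + \left(\frac{H}{3} + \frac{16 B H}{3}\right) = -4 + \frac{H}{3} + \frac{16 B H}{3}$)
$p{\left(x,k \right)} = - \frac{k x}{6} - \frac{x \left(k + x\right)}{6}$ ($p{\left(x,k \right)} = - \frac{\left(k + x\right) x + x k}{6} = - \frac{x \left(k + x\right) + k x}{6} = - \frac{k x + x \left(k + x\right)}{6} = - \frac{k x}{6} - \frac{x \left(k + x\right)}{6}$)
$\frac{1}{p{\left(63,K{\left(7,16 \right)} \right)}} = \frac{1}{\left(- \frac{1}{6}\right) 63 \left(63 + 2 \left(-4 + \frac{1}{3} \cdot 7 + \frac{16}{3} \cdot 16 \cdot 7\right)\right)} = \frac{1}{\left(- \frac{1}{6}\right) 63 \left(63 + 2 \left(-4 + \frac{7}{3} + \frac{1792}{3}\right)\right)} = \frac{1}{\left(- \frac{1}{6}\right) 63 \left(63 + 2 \cdot \frac{1787}{3}\right)} = \frac{1}{\left(- \frac{1}{6}\right) 63 \left(63 + \frac{3574}{3}\right)} = \frac{1}{\left(- \frac{1}{6}\right) 63 \cdot \frac{3763}{3}} = \frac{1}{- \frac{26341}{2}} = - \frac{2}{26341}$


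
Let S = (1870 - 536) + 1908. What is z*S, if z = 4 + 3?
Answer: 22694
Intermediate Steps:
z = 7
S = 3242 (S = 1334 + 1908 = 3242)
z*S = 7*3242 = 22694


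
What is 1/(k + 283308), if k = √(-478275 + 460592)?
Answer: 283308/80263440547 - I*√17683/80263440547 ≈ 3.5297e-6 - 1.6568e-9*I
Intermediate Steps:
k = I*√17683 (k = √(-17683) = I*√17683 ≈ 132.98*I)
1/(k + 283308) = 1/(I*√17683 + 283308) = 1/(283308 + I*√17683)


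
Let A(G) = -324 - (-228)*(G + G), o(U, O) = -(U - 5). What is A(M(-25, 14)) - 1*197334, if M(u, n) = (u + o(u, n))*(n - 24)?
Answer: -220458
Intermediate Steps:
o(U, O) = 5 - U (o(U, O) = -(-5 + U) = 5 - U)
M(u, n) = -120 + 5*n (M(u, n) = (u + (5 - u))*(n - 24) = 5*(-24 + n) = -120 + 5*n)
A(G) = -324 + 456*G (A(G) = -324 - (-228)*2*G = -324 - (-456)*G = -324 + 456*G)
A(M(-25, 14)) - 1*197334 = (-324 + 456*(-120 + 5*14)) - 1*197334 = (-324 + 456*(-120 + 70)) - 197334 = (-324 + 456*(-50)) - 197334 = (-324 - 22800) - 197334 = -23124 - 197334 = -220458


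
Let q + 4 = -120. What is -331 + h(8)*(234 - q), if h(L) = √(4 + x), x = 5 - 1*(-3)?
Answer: -331 + 716*√3 ≈ 909.15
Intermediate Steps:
q = -124 (q = -4 - 120 = -124)
x = 8 (x = 5 + 3 = 8)
h(L) = 2*√3 (h(L) = √(4 + 8) = √12 = 2*√3)
-331 + h(8)*(234 - q) = -331 + (2*√3)*(234 - 1*(-124)) = -331 + (2*√3)*(234 + 124) = -331 + (2*√3)*358 = -331 + 716*√3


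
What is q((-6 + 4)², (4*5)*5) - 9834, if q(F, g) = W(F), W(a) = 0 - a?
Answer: -9838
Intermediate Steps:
W(a) = -a
q(F, g) = -F
q((-6 + 4)², (4*5)*5) - 9834 = -(-6 + 4)² - 9834 = -1*(-2)² - 9834 = -1*4 - 9834 = -4 - 9834 = -9838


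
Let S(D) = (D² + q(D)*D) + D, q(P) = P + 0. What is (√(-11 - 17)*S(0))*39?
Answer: 0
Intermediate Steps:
q(P) = P
S(D) = D + 2*D² (S(D) = (D² + D*D) + D = (D² + D²) + D = 2*D² + D = D + 2*D²)
(√(-11 - 17)*S(0))*39 = (√(-11 - 17)*(0*(1 + 2*0)))*39 = (√(-28)*(0*(1 + 0)))*39 = ((2*I*√7)*(0*1))*39 = ((2*I*√7)*0)*39 = 0*39 = 0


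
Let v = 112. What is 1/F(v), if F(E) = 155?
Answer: 1/155 ≈ 0.0064516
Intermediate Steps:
1/F(v) = 1/155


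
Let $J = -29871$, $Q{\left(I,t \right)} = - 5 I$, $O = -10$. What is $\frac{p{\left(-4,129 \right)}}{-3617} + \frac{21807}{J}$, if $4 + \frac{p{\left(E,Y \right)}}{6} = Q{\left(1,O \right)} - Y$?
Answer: $- \frac{6015859}{12004823} \approx -0.50112$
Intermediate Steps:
$p{\left(E,Y \right)} = -54 - 6 Y$ ($p{\left(E,Y \right)} = -24 + 6 \left(\left(-5\right) 1 - Y\right) = -24 + 6 \left(-5 - Y\right) = -24 - \left(30 + 6 Y\right) = -54 - 6 Y$)
$\frac{p{\left(-4,129 \right)}}{-3617} + \frac{21807}{J} = \frac{-54 - 774}{-3617} + \frac{21807}{-29871} = \left(-54 - 774\right) \left(- \frac{1}{3617}\right) + 21807 \left(- \frac{1}{29871}\right) = \left(-828\right) \left(- \frac{1}{3617}\right) - \frac{2423}{3319} = \frac{828}{3617} - \frac{2423}{3319} = - \frac{6015859}{12004823}$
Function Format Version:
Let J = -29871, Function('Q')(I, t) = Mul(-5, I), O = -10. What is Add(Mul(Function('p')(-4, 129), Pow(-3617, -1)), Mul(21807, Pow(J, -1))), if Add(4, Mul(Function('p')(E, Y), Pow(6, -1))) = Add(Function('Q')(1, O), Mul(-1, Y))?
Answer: Rational(-6015859, 12004823) ≈ -0.50112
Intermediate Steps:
Function('p')(E, Y) = Add(-54, Mul(-6, Y)) (Function('p')(E, Y) = Add(-24, Mul(6, Add(Mul(-5, 1), Mul(-1, Y)))) = Add(-24, Mul(6, Add(-5, Mul(-1, Y)))) = Add(-24, Add(-30, Mul(-6, Y))) = Add(-54, Mul(-6, Y)))
Add(Mul(Function('p')(-4, 129), Pow(-3617, -1)), Mul(21807, Pow(J, -1))) = Add(Mul(Add(-54, Mul(-6, 129)), Pow(-3617, -1)), Mul(21807, Pow(-29871, -1))) = Add(Mul(Add(-54, -774), Rational(-1, 3617)), Mul(21807, Rational(-1, 29871))) = Add(Mul(-828, Rational(-1, 3617)), Rational(-2423, 3319)) = Add(Rational(828, 3617), Rational(-2423, 3319)) = Rational(-6015859, 12004823)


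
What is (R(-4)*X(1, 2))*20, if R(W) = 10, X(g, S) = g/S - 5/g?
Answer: -900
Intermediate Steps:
X(g, S) = -5/g + g/S
(R(-4)*X(1, 2))*20 = (10*(-5/1 + 1/2))*20 = (10*(-5*1 + 1*(½)))*20 = (10*(-5 + ½))*20 = (10*(-9/2))*20 = -45*20 = -900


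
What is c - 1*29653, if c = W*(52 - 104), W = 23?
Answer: -30849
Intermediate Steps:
c = -1196 (c = 23*(52 - 104) = 23*(-52) = -1196)
c - 1*29653 = -1196 - 1*29653 = -1196 - 29653 = -30849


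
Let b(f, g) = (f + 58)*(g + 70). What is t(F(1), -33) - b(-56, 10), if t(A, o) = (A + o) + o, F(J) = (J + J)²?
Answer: -222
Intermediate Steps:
F(J) = 4*J² (F(J) = (2*J)² = 4*J²)
t(A, o) = A + 2*o
b(f, g) = (58 + f)*(70 + g)
t(F(1), -33) - b(-56, 10) = (4*1² + 2*(-33)) - (4060 + 58*10 + 70*(-56) - 56*10) = (4*1 - 66) - (4060 + 580 - 3920 - 560) = (4 - 66) - 1*160 = -62 - 160 = -222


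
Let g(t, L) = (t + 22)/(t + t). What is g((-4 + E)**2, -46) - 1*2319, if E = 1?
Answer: -41711/18 ≈ -2317.3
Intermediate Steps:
g(t, L) = (22 + t)/(2*t) (g(t, L) = (22 + t)/((2*t)) = (22 + t)*(1/(2*t)) = (22 + t)/(2*t))
g((-4 + E)**2, -46) - 1*2319 = (22 + (-4 + 1)**2)/(2*((-4 + 1)**2)) - 1*2319 = (22 + (-3)**2)/(2*((-3)**2)) - 2319 = (1/2)*(22 + 9)/9 - 2319 = (1/2)*(1/9)*31 - 2319 = 31/18 - 2319 = -41711/18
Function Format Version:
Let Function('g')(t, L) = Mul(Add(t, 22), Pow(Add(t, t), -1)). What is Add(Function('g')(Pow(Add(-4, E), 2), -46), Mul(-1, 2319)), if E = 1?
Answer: Rational(-41711, 18) ≈ -2317.3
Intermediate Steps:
Function('g')(t, L) = Mul(Rational(1, 2), Pow(t, -1), Add(22, t)) (Function('g')(t, L) = Mul(Add(22, t), Pow(Mul(2, t), -1)) = Mul(Add(22, t), Mul(Rational(1, 2), Pow(t, -1))) = Mul(Rational(1, 2), Pow(t, -1), Add(22, t)))
Add(Function('g')(Pow(Add(-4, E), 2), -46), Mul(-1, 2319)) = Add(Mul(Rational(1, 2), Pow(Pow(Add(-4, 1), 2), -1), Add(22, Pow(Add(-4, 1), 2))), Mul(-1, 2319)) = Add(Mul(Rational(1, 2), Pow(Pow(-3, 2), -1), Add(22, Pow(-3, 2))), -2319) = Add(Mul(Rational(1, 2), Pow(9, -1), Add(22, 9)), -2319) = Add(Mul(Rational(1, 2), Rational(1, 9), 31), -2319) = Add(Rational(31, 18), -2319) = Rational(-41711, 18)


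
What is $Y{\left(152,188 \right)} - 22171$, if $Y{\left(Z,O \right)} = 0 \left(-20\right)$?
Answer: $-22171$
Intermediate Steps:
$Y{\left(Z,O \right)} = 0$
$Y{\left(152,188 \right)} - 22171 = 0 - 22171 = -22171$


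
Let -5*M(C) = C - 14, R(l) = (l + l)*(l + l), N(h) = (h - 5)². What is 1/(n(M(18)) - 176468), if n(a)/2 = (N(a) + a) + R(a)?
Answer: -5/881986 ≈ -5.6690e-6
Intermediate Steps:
N(h) = (-5 + h)²
R(l) = 4*l² (R(l) = (2*l)*(2*l) = 4*l²)
M(C) = 14/5 - C/5 (M(C) = -(C - 14)/5 = -(-14 + C)/5 = 14/5 - C/5)
n(a) = 2*a + 2*(-5 + a)² + 8*a² (n(a) = 2*(((-5 + a)² + a) + 4*a²) = 2*((a + (-5 + a)²) + 4*a²) = 2*(a + (-5 + a)² + 4*a²) = 2*a + 2*(-5 + a)² + 8*a²)
1/(n(M(18)) - 176468) = 1/((50 - 18*(14/5 - ⅕*18) + 10*(14/5 - ⅕*18)²) - 176468) = 1/((50 - 18*(14/5 - 18/5) + 10*(14/5 - 18/5)²) - 176468) = 1/((50 - 18*(-⅘) + 10*(-⅘)²) - 176468) = 1/((50 + 72/5 + 10*(16/25)) - 176468) = 1/((50 + 72/5 + 32/5) - 176468) = 1/(354/5 - 176468) = 1/(-881986/5) = -5/881986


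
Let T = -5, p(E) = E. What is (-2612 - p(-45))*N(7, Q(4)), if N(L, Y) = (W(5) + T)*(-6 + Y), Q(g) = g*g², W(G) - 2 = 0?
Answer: 446658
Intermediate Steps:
W(G) = 2 (W(G) = 2 + 0 = 2)
Q(g) = g³
N(L, Y) = 18 - 3*Y (N(L, Y) = (2 - 5)*(-6 + Y) = -3*(-6 + Y) = 18 - 3*Y)
(-2612 - p(-45))*N(7, Q(4)) = (-2612 - 1*(-45))*(18 - 3*4³) = (-2612 + 45)*(18 - 3*64) = -2567*(18 - 192) = -2567*(-174) = 446658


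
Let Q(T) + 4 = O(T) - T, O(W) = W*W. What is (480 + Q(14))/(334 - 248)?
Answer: 329/43 ≈ 7.6512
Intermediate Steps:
O(W) = W²
Q(T) = -4 + T² - T (Q(T) = -4 + (T² - T) = -4 + T² - T)
(480 + Q(14))/(334 - 248) = (480 + (-4 + 14² - 1*14))/(334 - 248) = (480 + (-4 + 196 - 14))/86 = (480 + 178)*(1/86) = 658*(1/86) = 329/43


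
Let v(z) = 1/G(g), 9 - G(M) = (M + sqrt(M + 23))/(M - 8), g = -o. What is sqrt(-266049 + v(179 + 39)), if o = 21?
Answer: sqrt(-63851731 - 266049*sqrt(2))/sqrt(240 + sqrt(2)) ≈ 515.8*I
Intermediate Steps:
g = -21 (g = -1*21 = -21)
G(M) = 9 - (M + sqrt(23 + M))/(-8 + M) (G(M) = 9 - (M + sqrt(M + 23))/(M - 8) = 9 - (M + sqrt(23 + M))/(-8 + M))
v(z) = 1/(240/29 + sqrt(2)/29) (v(z) = 1/((-72 - sqrt(23 - 21) + 8*(-21))/(-8 - 21)) = 1/((-72 - sqrt(2) - 168)/(-29)) = 1/(-(-240 - sqrt(2))/29) = 1/(240/29 + sqrt(2)/29))
sqrt(-266049 + v(179 + 39)) = sqrt(-266049 + (3480/28799 - 29*sqrt(2)/57598)) = sqrt(-7661941671/28799 - 29*sqrt(2)/57598)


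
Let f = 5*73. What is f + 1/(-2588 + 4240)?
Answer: 602981/1652 ≈ 365.00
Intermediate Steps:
f = 365
f + 1/(-2588 + 4240) = 365 + 1/(-2588 + 4240) = 365 + 1/1652 = 602981/1652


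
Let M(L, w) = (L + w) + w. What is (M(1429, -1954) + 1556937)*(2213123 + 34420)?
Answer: 3493711196694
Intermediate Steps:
M(L, w) = L + 2*w
(M(1429, -1954) + 1556937)*(2213123 + 34420) = ((1429 + 2*(-1954)) + 1556937)*(2213123 + 34420) = ((1429 - 3908) + 1556937)*2247543 = (-2479 + 1556937)*2247543 = 1554458*2247543 = 3493711196694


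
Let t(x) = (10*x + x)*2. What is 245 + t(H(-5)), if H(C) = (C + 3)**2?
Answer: 333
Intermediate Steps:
H(C) = (3 + C)**2
t(x) = 22*x (t(x) = (11*x)*2 = 22*x)
245 + t(H(-5)) = 245 + 22*(3 - 5)**2 = 245 + 22*(-2)**2 = 245 + 22*4 = 245 + 88 = 333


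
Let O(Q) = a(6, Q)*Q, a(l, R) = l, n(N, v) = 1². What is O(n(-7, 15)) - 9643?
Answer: -9637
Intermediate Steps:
n(N, v) = 1
O(Q) = 6*Q
O(n(-7, 15)) - 9643 = 6*1 - 9643 = 6 - 9643 = -9637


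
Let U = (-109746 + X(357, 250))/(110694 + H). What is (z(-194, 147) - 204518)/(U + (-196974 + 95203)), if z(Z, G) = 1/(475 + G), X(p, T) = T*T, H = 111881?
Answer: 28313809152125/14089374549162 ≈ 2.0096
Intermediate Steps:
X(p, T) = T²
U = -47246/222575 (U = (-109746 + 250²)/(110694 + 111881) = (-109746 + 62500)/222575 = -47246*1/222575 = -47246/222575 ≈ -0.21227)
(z(-194, 147) - 204518)/(U + (-196974 + 95203)) = (1/(475 + 147) - 204518)/(-47246/222575 + (-196974 + 95203)) = (1/622 - 204518)/(-47246/222575 - 101771) = (1/622 - 204518)/(-22651727571/222575) = -127210195/622*(-222575/22651727571) = 28313809152125/14089374549162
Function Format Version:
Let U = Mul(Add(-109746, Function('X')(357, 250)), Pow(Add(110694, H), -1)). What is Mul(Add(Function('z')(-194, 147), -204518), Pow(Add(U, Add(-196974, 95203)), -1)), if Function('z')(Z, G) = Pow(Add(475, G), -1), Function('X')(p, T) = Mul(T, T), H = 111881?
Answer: Rational(28313809152125, 14089374549162) ≈ 2.0096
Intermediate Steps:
Function('X')(p, T) = Pow(T, 2)
U = Rational(-47246, 222575) (U = Mul(Add(-109746, Pow(250, 2)), Pow(Add(110694, 111881), -1)) = Mul(Add(-109746, 62500), Pow(222575, -1)) = Mul(-47246, Rational(1, 222575)) = Rational(-47246, 222575) ≈ -0.21227)
Mul(Add(Function('z')(-194, 147), -204518), Pow(Add(U, Add(-196974, 95203)), -1)) = Mul(Add(Pow(Add(475, 147), -1), -204518), Pow(Add(Rational(-47246, 222575), Add(-196974, 95203)), -1)) = Mul(Add(Pow(622, -1), -204518), Pow(Add(Rational(-47246, 222575), -101771), -1)) = Mul(Add(Rational(1, 622), -204518), Pow(Rational(-22651727571, 222575), -1)) = Mul(Rational(-127210195, 622), Rational(-222575, 22651727571)) = Rational(28313809152125, 14089374549162)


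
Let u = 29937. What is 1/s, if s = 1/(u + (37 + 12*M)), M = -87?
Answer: 28930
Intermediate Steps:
s = 1/28930 (s = 1/(29937 + (37 + 12*(-87))) = 1/(29937 + (37 - 1044)) = 1/(29937 - 1007) = 1/28930 ≈ 3.4566e-5)
1/s = 1/(1/28930) = 28930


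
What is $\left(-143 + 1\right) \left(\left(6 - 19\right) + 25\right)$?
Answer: $-1704$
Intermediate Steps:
$\left(-143 + 1\right) \left(\left(6 - 19\right) + 25\right) = - 142 \left(-13 + 25\right) = \left(-142\right) 12 = -1704$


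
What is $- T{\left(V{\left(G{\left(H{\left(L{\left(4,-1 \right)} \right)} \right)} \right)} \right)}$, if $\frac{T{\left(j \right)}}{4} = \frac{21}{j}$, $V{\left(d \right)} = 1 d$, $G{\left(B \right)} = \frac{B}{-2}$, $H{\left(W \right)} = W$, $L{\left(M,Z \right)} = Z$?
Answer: $-168$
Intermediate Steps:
$G{\left(B \right)} = - \frac{B}{2}$ ($G{\left(B \right)} = B \left(- \frac{1}{2}\right) = - \frac{B}{2}$)
$V{\left(d \right)} = d$
$T{\left(j \right)} = \frac{84}{j}$ ($T{\left(j \right)} = 4 \frac{21}{j} = \frac{84}{j}$)
$- T{\left(V{\left(G{\left(H{\left(L{\left(4,-1 \right)} \right)} \right)} \right)} \right)} = - \frac{84}{\left(- \frac{1}{2}\right) \left(-1\right)} = - 84 \frac{1}{\frac{1}{2}} = - 84 \cdot 2 = \left(-1\right) 168 = -168$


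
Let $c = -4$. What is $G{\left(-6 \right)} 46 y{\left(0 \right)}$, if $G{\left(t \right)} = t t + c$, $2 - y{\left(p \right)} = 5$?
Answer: $-4416$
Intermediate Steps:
$y{\left(p \right)} = -3$ ($y{\left(p \right)} = 2 - 5 = -3$)
$G{\left(t \right)} = -4 + t^{2}$ ($G{\left(t \right)} = t t - 4 = t^{2} - 4 = -4 + t^{2}$)
$G{\left(-6 \right)} 46 y{\left(0 \right)} = \left(-4 + \left(-6\right)^{2}\right) 46 \left(-3\right) = \left(-4 + 36\right) 46 \left(-3\right) = 32 \cdot 46 \left(-3\right) = 1472 \left(-3\right) = -4416$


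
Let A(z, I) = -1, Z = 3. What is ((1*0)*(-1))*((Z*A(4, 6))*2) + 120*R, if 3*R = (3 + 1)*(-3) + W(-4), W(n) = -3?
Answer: -600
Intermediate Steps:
R = -5 (R = ((3 + 1)*(-3) - 3)/3 = (4*(-3) - 3)/3 = (-12 - 3)/3 = (⅓)*(-15) = -5)
((1*0)*(-1))*((Z*A(4, 6))*2) + 120*R = ((1*0)*(-1))*((3*(-1))*2) + 120*(-5) = (0*(-1))*(-3*2) - 600 = 0*(-6) - 600 = 0 - 600 = -600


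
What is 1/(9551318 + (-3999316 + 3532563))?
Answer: 1/9084565 ≈ 1.1008e-7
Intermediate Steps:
1/(9551318 + (-3999316 + 3532563)) = 1/(9551318 - 466753) = 1/9084565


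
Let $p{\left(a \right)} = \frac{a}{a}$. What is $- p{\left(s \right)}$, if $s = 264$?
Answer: $-1$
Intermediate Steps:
$p{\left(a \right)} = 1$
$- p{\left(s \right)} = \left(-1\right) 1 = -1$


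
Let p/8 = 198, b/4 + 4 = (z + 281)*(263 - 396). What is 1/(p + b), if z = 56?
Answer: -1/177716 ≈ -5.6270e-6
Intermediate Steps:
b = -179300 (b = -16 + 4*((56 + 281)*(263 - 396)) = -16 + 4*(337*(-133)) = -16 + 4*(-44821) = -16 - 179284 = -179300)
p = 1584 (p = 8*198 = 1584)
1/(p + b) = 1/(1584 - 179300) = 1/(-177716) = -1/177716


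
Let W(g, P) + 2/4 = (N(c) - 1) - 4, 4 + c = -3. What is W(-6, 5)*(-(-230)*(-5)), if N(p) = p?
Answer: 14375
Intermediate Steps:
c = -7 (c = -4 - 3 = -7)
W(g, P) = -25/2 (W(g, P) = -1/2 + ((-7 - 1) - 4) = -1/2 + (-8 - 4) = -1/2 - 12 = -25/2)
W(-6, 5)*(-(-230)*(-5)) = -(-2875)*(-1*(-5)) = -(-2875)*5 = -25/2*(-1150) = 14375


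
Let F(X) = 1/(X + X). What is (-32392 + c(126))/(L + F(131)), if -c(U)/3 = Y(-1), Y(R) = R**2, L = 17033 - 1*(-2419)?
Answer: -1697498/1019285 ≈ -1.6654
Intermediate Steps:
L = 19452 (L = 17033 + 2419 = 19452)
F(X) = 1/(2*X)
c(U) = -3 (c(U) = -3*(-1)**2 = -3*1 = -3)
(-32392 + c(126))/(L + F(131)) = (-32392 - 3)/(19452 + (1/2)/131) = -32395/(19452 + (1/2)*(1/131)) = -32395/(19452 + 1/262) = -32395/5096425/262 = -32395*262/5096425 = -1697498/1019285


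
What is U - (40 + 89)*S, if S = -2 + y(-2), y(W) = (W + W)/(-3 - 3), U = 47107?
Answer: 47279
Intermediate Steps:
y(W) = -W/3 (y(W) = (2*W)/(-6) = (2*W)*(-⅙) = -W/3)
S = -4/3 (S = -2 - ⅓*(-2) = -2 + ⅔ = -4/3 ≈ -1.3333)
U - (40 + 89)*S = 47107 - (40 + 89)*(-4)/3 = 47107 - 129*(-4)/3 = 47107 - 1*(-172) = 47107 + 172 = 47279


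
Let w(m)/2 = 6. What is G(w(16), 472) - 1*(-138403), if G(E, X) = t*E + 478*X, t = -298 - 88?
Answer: 359387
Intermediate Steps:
w(m) = 12 (w(m) = 2*6 = 12)
t = -386
G(E, X) = -386*E + 478*X
G(w(16), 472) - 1*(-138403) = (-386*12 + 478*472) - 1*(-138403) = (-4632 + 225616) + 138403 = 220984 + 138403 = 359387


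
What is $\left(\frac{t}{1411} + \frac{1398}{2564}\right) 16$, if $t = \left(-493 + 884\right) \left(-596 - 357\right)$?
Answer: $- \frac{224337128}{53203} \approx -4216.6$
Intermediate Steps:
$t = -372623$ ($t = 391 \left(-953\right) = -372623$)
$\left(\frac{t}{1411} + \frac{1398}{2564}\right) 16 = \left(- \frac{372623}{1411} + \frac{1398}{2564}\right) 16 = \left(\left(-372623\right) \frac{1}{1411} + 1398 \cdot \frac{1}{2564}\right) 16 = \left(- \frac{21919}{83} + \frac{699}{1282}\right) 16 = \left(- \frac{28042141}{106406}\right) 16 = - \frac{224337128}{53203}$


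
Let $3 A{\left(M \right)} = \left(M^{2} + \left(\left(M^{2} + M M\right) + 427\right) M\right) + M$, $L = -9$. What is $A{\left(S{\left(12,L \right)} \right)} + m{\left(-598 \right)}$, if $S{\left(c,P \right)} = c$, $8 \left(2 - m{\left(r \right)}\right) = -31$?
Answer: $\frac{23343}{8} \approx 2917.9$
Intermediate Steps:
$m{\left(r \right)} = \frac{47}{8}$ ($m{\left(r \right)} = 2 - - \frac{31}{8} = 2 + \frac{31}{8} = \frac{47}{8}$)
$A{\left(M \right)} = \frac{M}{3} + \frac{M^{2}}{3} + \frac{M \left(427 + 2 M^{2}\right)}{3}$ ($A{\left(M \right)} = \frac{\left(M^{2} + \left(\left(M^{2} + M M\right) + 427\right) M\right) + M}{3} = \frac{\left(M^{2} + \left(\left(M^{2} + M^{2}\right) + 427\right) M\right) + M}{3} = \frac{\left(M^{2} + \left(2 M^{2} + 427\right) M\right) + M}{3} = \frac{\left(M^{2} + \left(427 + 2 M^{2}\right) M\right) + M}{3} = \frac{\left(M^{2} + M \left(427 + 2 M^{2}\right)\right) + M}{3} = \frac{M + M^{2} + M \left(427 + 2 M^{2}\right)}{3} = \frac{M}{3} + \frac{M^{2}}{3} + \frac{M \left(427 + 2 M^{2}\right)}{3}$)
$A{\left(S{\left(12,L \right)} \right)} + m{\left(-598 \right)} = \frac{1}{3} \cdot 12 \left(428 + 12 + 2 \cdot 12^{2}\right) + \frac{47}{8} = \frac{1}{3} \cdot 12 \left(428 + 12 + 2 \cdot 144\right) + \frac{47}{8} = \frac{1}{3} \cdot 12 \left(428 + 12 + 288\right) + \frac{47}{8} = \frac{1}{3} \cdot 12 \cdot 728 + \frac{47}{8} = 2912 + \frac{47}{8} = \frac{23343}{8}$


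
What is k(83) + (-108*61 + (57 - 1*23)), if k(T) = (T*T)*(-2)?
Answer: -20332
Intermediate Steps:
k(T) = -2*T**2 (k(T) = T**2*(-2) = -2*T**2)
k(83) + (-108*61 + (57 - 1*23)) = -2*83**2 + (-108*61 + (57 - 1*23)) = -2*6889 + (-6588 + (57 - 23)) = -13778 + (-6588 + 34) = -13778 - 6554 = -20332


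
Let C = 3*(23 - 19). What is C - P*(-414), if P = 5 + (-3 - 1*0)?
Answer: 840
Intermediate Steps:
C = 12 (C = 3*4 = 12)
P = 2 (P = 5 + (-3 + 0) = 5 - 3 = 2)
C - P*(-414) = 12 - 2*(-414) = 12 - 1*(-828) = 12 + 828 = 840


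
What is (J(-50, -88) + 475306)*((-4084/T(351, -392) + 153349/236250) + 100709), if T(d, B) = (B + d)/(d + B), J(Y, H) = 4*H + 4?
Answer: 774446485108703/16875 ≈ 4.5893e+10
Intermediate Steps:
J(Y, H) = 4 + 4*H
T(d, B) = 1 (T(d, B) = (B + d)/(B + d) = 1)
(J(-50, -88) + 475306)*((-4084/T(351, -392) + 153349/236250) + 100709) = ((4 + 4*(-88)) + 475306)*((-4084/1 + 153349/236250) + 100709) = ((4 - 352) + 475306)*((-4084*1 + 153349*(1/236250)) + 100709) = (-348 + 475306)*((-4084 + 21907/33750) + 100709) = 474958*(-137813093/33750 + 100709) = 474958*(3261115657/33750) = 774446485108703/16875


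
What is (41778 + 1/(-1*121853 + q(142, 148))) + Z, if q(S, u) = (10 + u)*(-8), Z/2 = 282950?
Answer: 74815492325/123117 ≈ 6.0768e+5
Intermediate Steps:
Z = 565900 (Z = 2*282950 = 565900)
q(S, u) = -80 - 8*u
(41778 + 1/(-1*121853 + q(142, 148))) + Z = (41778 + 1/(-1*121853 + (-80 - 8*148))) + 565900 = (41778 + 1/(-121853 + (-80 - 1184))) + 565900 = (41778 + 1/(-121853 - 1264)) + 565900 = (41778 + 1/(-123117)) + 565900 = (41778 - 1/123117) + 565900 = 5143582025/123117 + 565900 = 74815492325/123117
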